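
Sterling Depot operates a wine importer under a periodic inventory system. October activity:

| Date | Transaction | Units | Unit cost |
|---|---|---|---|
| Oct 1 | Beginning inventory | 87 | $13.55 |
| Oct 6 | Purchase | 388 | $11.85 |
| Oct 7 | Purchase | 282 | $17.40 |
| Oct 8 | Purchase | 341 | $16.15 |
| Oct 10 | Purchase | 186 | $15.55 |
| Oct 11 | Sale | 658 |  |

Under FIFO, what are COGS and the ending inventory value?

Oct 11, 658 sold [FIFO — oldest first]: 87 @ $13.55 + 388 @ $11.85 + 183 @ $17.40 = $8,960.85
Ending inventory: 99 @ $17.40 + 341 @ $16.15 + 186 @ $15.55 = $10,122.05

COGS = $8,960.85; ending inventory = $10,122.05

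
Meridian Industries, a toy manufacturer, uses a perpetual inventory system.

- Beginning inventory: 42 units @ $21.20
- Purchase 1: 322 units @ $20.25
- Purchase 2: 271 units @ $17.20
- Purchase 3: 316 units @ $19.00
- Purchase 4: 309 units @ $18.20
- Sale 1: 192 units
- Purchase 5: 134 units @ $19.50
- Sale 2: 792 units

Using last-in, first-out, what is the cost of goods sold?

Sale 1 (192) [LIFO — newest first]: 192 @ $18.20 = $3,494.40
Sale 2 (792) [LIFO — newest first]: 134 @ $19.50 + 117 @ $18.20 + 316 @ $19.00 + 225 @ $17.20 = $14,616.40
Total COGS = $3,494.40 + $14,616.40 = $18,110.80
Ending inventory: 42 @ $21.20 + 322 @ $20.25 + 46 @ $17.20 = $8,202.10

COGS = $18,110.80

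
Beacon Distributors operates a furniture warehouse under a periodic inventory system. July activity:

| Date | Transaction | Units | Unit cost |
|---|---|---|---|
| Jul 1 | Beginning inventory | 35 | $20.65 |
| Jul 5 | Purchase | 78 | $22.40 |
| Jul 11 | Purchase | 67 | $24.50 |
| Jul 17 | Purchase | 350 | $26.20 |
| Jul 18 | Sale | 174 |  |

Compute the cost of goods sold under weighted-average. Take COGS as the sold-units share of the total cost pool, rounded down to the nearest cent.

COGS = $4,360.32

Jul 18, sell 174: 174/530 × $13,281.45 → $4,360.32
Ending inventory (cost pool remaining) = $8,921.13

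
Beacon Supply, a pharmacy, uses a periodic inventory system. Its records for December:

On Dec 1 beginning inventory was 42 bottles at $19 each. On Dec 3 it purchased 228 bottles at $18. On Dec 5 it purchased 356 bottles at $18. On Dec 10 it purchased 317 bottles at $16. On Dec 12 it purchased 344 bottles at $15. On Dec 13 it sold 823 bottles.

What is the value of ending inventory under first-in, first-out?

Ending inventory = $7,080

Dec 13, 823 sold [FIFO — oldest first]: 42 @ $19 + 228 @ $18 + 356 @ $18 + 197 @ $16 = $14,462
Ending inventory: 120 @ $16 + 344 @ $15 = $7,080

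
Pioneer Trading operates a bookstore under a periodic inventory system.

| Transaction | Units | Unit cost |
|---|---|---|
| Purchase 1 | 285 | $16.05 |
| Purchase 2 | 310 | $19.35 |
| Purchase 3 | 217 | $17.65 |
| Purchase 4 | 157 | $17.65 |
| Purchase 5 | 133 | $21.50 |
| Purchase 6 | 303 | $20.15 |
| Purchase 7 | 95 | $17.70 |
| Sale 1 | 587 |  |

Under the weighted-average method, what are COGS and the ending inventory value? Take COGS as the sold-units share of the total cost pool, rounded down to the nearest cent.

COGS = $10,887.01; ending inventory = $16,933.29

Sale 1, sell 587: 587/1500 × $27,820.30 → $10,887.01
Ending inventory (cost pool remaining) = $16,933.29
Check: goods available $27,820.30 = COGS $10,887.01 + ending $16,933.29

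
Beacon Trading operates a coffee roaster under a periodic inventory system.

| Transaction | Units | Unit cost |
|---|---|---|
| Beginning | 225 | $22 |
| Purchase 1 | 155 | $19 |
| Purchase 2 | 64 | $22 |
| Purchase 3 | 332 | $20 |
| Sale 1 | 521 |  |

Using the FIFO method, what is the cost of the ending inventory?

Ending inventory = $5,100

Sale 1 (521) [FIFO — oldest first]: 225 @ $22 + 155 @ $19 + 64 @ $22 + 77 @ $20 = $10,843
Ending inventory: 255 @ $20 = $5,100
Check: goods available $15,943 = COGS $10,843 + ending $5,100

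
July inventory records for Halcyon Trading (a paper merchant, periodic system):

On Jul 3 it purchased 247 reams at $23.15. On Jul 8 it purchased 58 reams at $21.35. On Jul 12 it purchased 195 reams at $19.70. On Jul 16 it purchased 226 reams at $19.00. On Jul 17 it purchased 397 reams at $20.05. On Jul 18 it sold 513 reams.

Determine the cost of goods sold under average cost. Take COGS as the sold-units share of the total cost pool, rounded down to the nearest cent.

COGS = $10,530.29

Jul 18, sell 513: 513/1123 × $23,051.70 → $10,530.29
Ending inventory (cost pool remaining) = $12,521.41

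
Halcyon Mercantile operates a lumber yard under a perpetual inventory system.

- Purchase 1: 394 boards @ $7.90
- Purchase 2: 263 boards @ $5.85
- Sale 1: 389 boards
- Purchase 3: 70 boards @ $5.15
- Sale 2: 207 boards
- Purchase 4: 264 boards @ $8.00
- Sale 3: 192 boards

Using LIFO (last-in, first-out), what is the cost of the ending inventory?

Sale 1 (389) [LIFO — newest first]: 263 @ $5.85 + 126 @ $7.90 = $2,533.95
Sale 2 (207) [LIFO — newest first]: 70 @ $5.15 + 137 @ $7.90 = $1,442.80
Sale 3 (192) [LIFO — newest first]: 192 @ $8.00 = $1,536.00
Total COGS = $2,533.95 + $1,442.80 + $1,536.00 = $5,512.75
Ending inventory: 131 @ $7.90 + 72 @ $8.00 = $1,610.90

Ending inventory = $1,610.90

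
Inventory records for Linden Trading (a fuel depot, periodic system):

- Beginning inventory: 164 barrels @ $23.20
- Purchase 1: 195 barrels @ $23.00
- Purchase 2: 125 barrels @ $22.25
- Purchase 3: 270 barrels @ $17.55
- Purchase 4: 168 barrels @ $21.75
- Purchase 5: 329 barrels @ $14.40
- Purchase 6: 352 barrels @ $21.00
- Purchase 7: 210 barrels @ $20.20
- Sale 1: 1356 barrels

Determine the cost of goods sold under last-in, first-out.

Sale 1 (1356) [LIFO — newest first]: 210 @ $20.20 + 352 @ $21.00 + 329 @ $14.40 + 168 @ $21.75 + 270 @ $17.55 + 27 @ $22.25 = $25,364.85
Ending inventory: 164 @ $23.20 + 195 @ $23.00 + 98 @ $22.25 = $10,470.30
Check: goods available $35,835.15 = COGS $25,364.85 + ending $10,470.30

COGS = $25,364.85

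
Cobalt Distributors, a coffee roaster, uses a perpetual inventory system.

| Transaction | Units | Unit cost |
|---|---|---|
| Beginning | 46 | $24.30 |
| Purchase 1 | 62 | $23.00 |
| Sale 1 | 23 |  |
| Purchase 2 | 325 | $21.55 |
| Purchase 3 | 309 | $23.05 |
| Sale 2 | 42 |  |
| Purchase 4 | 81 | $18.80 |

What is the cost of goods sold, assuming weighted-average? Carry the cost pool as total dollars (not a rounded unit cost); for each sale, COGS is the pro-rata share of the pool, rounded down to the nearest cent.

COGS = $1,483.85

After Beginning: 46 on hand, pool $1,117.80 (≈ $24.3000 each)
After Purchase 1: 108 on hand, pool $2,543.80 (≈ $23.5537 each)
Sale 1, sell 23: 23/108 × $2,543.80 → $541.73
After Purchase 2: 410 on hand, pool $9,005.82 (≈ $21.9654 each)
After Purchase 3: 719 on hand, pool $16,128.27 (≈ $22.4315 each)
Sale 2, sell 42: 42/719 × $16,128.27 → $942.12
After Purchase 4: 758 on hand, pool $16,708.95 (≈ $22.0435 each)
Total COGS = $541.73 + $942.12 = $1,483.85
Ending inventory (cost pool remaining) = $16,708.95
Check: goods available $18,192.80 = COGS $1,483.85 + ending $16,708.95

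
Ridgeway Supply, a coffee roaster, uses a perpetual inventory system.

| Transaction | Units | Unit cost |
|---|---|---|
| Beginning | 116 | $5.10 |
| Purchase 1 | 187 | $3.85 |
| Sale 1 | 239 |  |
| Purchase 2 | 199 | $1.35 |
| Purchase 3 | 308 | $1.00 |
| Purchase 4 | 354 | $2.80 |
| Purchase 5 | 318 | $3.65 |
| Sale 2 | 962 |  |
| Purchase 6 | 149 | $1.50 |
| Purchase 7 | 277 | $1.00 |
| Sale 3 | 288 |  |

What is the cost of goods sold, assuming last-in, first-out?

Sale 1 (239) [LIFO — newest first]: 187 @ $3.85 + 52 @ $5.10 = $985.15
Sale 2 (962) [LIFO — newest first]: 318 @ $3.65 + 354 @ $2.80 + 290 @ $1.00 = $2,441.90
Sale 3 (288) [LIFO — newest first]: 277 @ $1.00 + 11 @ $1.50 = $293.50
Total COGS = $985.15 + $2,441.90 + $293.50 = $3,720.55
Ending inventory: 64 @ $5.10 + 199 @ $1.35 + 18 @ $1.00 + 138 @ $1.50 = $820.05
Check: goods available $4,540.60 = COGS $3,720.55 + ending $820.05

COGS = $3,720.55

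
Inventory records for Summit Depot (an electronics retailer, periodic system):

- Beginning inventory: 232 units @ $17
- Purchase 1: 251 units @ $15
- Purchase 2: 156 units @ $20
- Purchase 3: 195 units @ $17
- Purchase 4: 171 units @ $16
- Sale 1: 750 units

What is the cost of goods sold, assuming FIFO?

Sale 1 (750) [FIFO — oldest first]: 232 @ $17 + 251 @ $15 + 156 @ $20 + 111 @ $17 = $12,716
Ending inventory: 84 @ $17 + 171 @ $16 = $4,164

COGS = $12,716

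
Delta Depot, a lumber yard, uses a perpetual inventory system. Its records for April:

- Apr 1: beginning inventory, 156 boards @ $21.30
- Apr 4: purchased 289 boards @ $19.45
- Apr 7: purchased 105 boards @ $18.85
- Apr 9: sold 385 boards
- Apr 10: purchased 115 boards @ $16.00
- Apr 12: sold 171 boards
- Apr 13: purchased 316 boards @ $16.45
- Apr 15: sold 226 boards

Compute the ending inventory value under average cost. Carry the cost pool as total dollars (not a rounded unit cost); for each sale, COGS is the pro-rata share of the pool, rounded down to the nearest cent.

Ending inventory = $3,366.69

After Apr 1: 156 on hand, pool $3,322.80 (≈ $21.3000 each)
After Apr 4: 445 on hand, pool $8,943.85 (≈ $20.0985 each)
After Apr 7: 550 on hand, pool $10,923.10 (≈ $19.8602 each)
Apr 9, sell 385: 385/550 × $10,923.10 → $7,646.17
After Apr 10: 280 on hand, pool $5,116.93 (≈ $18.2747 each)
Apr 12, sell 171: 171/280 × $5,116.93 → $3,124.98
After Apr 13: 425 on hand, pool $7,190.15 (≈ $16.9180 each)
Apr 15, sell 226: 226/425 × $7,190.15 → $3,823.46
Total COGS = $7,646.17 + $3,124.98 + $3,823.46 = $14,594.61
Ending inventory (cost pool remaining) = $3,366.69
Check: goods available $17,961.30 = COGS $14,594.61 + ending $3,366.69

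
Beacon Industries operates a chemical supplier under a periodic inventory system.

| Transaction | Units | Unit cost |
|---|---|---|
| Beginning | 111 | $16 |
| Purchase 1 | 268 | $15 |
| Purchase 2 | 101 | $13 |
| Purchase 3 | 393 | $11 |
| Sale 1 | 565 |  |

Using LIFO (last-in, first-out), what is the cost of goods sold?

COGS = $6,701

Sale 1 (565) [LIFO — newest first]: 393 @ $11 + 101 @ $13 + 71 @ $15 = $6,701
Ending inventory: 111 @ $16 + 197 @ $15 = $4,731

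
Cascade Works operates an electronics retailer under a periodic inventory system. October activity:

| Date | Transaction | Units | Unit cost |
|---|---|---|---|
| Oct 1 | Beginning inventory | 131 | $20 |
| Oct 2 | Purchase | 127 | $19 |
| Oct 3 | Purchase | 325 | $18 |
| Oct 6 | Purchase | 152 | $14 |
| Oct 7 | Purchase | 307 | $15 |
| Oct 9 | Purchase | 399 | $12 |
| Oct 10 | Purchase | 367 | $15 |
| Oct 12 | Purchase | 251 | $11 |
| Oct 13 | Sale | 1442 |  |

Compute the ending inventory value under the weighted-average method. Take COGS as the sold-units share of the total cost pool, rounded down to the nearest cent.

Oct 13, sell 1442: 1442/2059 × $30,670.00 → $21,479.42
Ending inventory (cost pool remaining) = $9,190.58

Ending inventory = $9,190.58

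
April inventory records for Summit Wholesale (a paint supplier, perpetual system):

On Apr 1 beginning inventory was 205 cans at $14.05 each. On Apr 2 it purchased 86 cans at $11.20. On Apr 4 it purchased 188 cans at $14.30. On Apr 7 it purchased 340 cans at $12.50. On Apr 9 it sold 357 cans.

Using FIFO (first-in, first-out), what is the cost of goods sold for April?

Apr 9, 357 sold [FIFO — oldest first]: 205 @ $14.05 + 86 @ $11.20 + 66 @ $14.30 = $4,787.25
Ending inventory: 122 @ $14.30 + 340 @ $12.50 = $5,994.60
Check: goods available $10,781.85 = COGS $4,787.25 + ending $5,994.60

COGS = $4,787.25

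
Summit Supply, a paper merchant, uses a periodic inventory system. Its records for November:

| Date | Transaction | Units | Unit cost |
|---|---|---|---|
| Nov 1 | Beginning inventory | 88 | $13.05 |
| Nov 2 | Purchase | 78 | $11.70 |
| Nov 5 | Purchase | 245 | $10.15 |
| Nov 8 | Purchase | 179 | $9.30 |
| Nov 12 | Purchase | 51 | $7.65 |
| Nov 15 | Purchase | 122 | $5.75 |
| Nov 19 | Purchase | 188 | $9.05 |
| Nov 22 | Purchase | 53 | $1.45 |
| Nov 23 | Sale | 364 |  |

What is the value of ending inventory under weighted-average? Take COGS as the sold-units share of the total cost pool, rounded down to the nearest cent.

Ending inventory = $5,789.55

Nov 23, sell 364: 364/1004 × $9,082.35 → $3,292.80
Ending inventory (cost pool remaining) = $5,789.55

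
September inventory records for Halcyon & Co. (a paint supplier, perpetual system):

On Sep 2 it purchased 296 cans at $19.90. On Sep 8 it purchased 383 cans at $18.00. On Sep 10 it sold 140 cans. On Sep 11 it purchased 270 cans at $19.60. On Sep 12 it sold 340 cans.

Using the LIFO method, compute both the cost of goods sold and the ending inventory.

Sep 10, 140 sold [LIFO — newest first]: 140 @ $18.00 = $2,520.00
Sep 12, 340 sold [LIFO — newest first]: 270 @ $19.60 + 70 @ $18.00 = $6,552.00
Total COGS = $2,520.00 + $6,552.00 = $9,072.00
Ending inventory: 296 @ $19.90 + 173 @ $18.00 = $9,004.40
Check: goods available $18,076.40 = COGS $9,072.00 + ending $9,004.40

COGS = $9,072.00; ending inventory = $9,004.40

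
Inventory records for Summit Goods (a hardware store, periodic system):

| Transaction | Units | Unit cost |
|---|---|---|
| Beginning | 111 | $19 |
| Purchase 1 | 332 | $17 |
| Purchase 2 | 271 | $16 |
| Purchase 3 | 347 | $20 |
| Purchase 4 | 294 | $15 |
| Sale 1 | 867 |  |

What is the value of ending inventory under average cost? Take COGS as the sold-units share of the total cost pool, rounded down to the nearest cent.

Sale 1, sell 867: 867/1355 × $23,439.00 → $14,997.50
Ending inventory (cost pool remaining) = $8,441.50
Check: goods available $23,439.00 = COGS $14,997.50 + ending $8,441.50

Ending inventory = $8,441.50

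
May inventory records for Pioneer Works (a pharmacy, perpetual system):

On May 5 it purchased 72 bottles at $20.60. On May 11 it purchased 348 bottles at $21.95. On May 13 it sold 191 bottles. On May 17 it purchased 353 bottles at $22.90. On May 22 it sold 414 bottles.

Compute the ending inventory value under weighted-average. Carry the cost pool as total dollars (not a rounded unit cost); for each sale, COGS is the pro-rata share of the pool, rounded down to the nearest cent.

Ending inventory = $3,769.11

After May 5: 72 on hand, pool $1,483.20 (≈ $20.6000 each)
After May 11: 420 on hand, pool $9,121.80 (≈ $21.7186 each)
May 13, sell 191: 191/420 × $9,121.80 → $4,148.24
After May 17: 582 on hand, pool $13,057.26 (≈ $22.4352 each)
May 22, sell 414: 414/582 × $13,057.26 → $9,288.15
Total COGS = $4,148.24 + $9,288.15 = $13,436.39
Ending inventory (cost pool remaining) = $3,769.11
Check: goods available $17,205.50 = COGS $13,436.39 + ending $3,769.11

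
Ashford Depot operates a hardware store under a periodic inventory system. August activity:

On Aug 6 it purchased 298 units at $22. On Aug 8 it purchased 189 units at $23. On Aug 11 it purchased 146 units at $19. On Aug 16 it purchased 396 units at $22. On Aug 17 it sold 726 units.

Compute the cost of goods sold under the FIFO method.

Aug 17, 726 sold [FIFO — oldest first]: 298 @ $22 + 189 @ $23 + 146 @ $19 + 93 @ $22 = $15,723
Ending inventory: 303 @ $22 = $6,666
Check: goods available $22,389 = COGS $15,723 + ending $6,666

COGS = $15,723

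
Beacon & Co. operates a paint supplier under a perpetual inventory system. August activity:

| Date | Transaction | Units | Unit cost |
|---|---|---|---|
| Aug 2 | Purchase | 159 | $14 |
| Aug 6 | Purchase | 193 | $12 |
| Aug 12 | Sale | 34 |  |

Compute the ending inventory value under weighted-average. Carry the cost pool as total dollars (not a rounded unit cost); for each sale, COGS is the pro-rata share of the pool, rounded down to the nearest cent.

After Aug 2: 159 on hand, pool $2,226.00 (≈ $14.0000 each)
After Aug 6: 352 on hand, pool $4,542.00 (≈ $12.9034 each)
Aug 12, sell 34: 34/352 × $4,542.00 → $438.71
Ending inventory (cost pool remaining) = $4,103.29

Ending inventory = $4,103.29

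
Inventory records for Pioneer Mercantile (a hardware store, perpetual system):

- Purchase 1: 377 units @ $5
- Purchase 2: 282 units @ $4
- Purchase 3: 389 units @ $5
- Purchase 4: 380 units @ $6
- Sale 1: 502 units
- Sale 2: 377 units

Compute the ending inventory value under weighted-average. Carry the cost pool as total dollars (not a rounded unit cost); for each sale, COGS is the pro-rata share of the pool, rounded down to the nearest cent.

After Purchase 1: 377 on hand, pool $1,885.00 (≈ $5.0000 each)
After Purchase 2: 659 on hand, pool $3,013.00 (≈ $4.5721 each)
After Purchase 3: 1048 on hand, pool $4,958.00 (≈ $4.7309 each)
After Purchase 4: 1428 on hand, pool $7,238.00 (≈ $5.0686 each)
Sale 1, sell 502: 502/1428 × $7,238.00 → $2,544.45
Sale 2, sell 377: 377/926 × $4,693.55 → $1,910.87
Total COGS = $2,544.45 + $1,910.87 = $4,455.32
Ending inventory (cost pool remaining) = $2,782.68

Ending inventory = $2,782.68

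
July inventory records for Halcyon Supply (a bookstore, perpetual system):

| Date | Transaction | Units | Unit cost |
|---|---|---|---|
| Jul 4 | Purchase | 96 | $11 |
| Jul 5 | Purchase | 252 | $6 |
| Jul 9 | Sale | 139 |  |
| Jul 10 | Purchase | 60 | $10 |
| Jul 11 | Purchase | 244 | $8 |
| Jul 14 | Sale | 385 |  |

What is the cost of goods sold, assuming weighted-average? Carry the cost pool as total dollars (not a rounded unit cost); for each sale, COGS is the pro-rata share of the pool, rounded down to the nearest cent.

COGS = $4,098.42

After Jul 4: 96 on hand, pool $1,056.00 (≈ $11.0000 each)
After Jul 5: 348 on hand, pool $2,568.00 (≈ $7.3793 each)
Jul 9, sell 139: 139/348 × $2,568.00 → $1,025.72
After Jul 10: 269 on hand, pool $2,142.28 (≈ $7.9639 each)
After Jul 11: 513 on hand, pool $4,094.28 (≈ $7.9811 each)
Jul 14, sell 385: 385/513 × $4,094.28 → $3,072.70
Total COGS = $1,025.72 + $3,072.70 = $4,098.42
Ending inventory (cost pool remaining) = $1,021.58
Check: goods available $5,120.00 = COGS $4,098.42 + ending $1,021.58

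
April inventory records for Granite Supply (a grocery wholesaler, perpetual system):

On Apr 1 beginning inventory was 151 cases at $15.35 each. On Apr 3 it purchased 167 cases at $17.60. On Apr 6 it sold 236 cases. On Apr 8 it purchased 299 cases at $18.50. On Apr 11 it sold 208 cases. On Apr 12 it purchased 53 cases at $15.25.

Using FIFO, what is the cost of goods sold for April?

Apr 6, 236 sold [FIFO — oldest first]: 151 @ $15.35 + 85 @ $17.60 = $3,813.85
Apr 11, 208 sold [FIFO — oldest first]: 82 @ $17.60 + 126 @ $18.50 = $3,774.20
Total COGS = $3,813.85 + $3,774.20 = $7,588.05
Ending inventory: 173 @ $18.50 + 53 @ $15.25 = $4,008.75
Check: goods available $11,596.80 = COGS $7,588.05 + ending $4,008.75

COGS = $7,588.05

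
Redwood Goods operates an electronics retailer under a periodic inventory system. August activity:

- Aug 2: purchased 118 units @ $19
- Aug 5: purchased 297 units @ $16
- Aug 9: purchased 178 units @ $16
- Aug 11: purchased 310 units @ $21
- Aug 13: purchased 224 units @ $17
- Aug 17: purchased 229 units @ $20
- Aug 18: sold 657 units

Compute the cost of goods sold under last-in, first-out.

COGS = $12,672

Aug 18, 657 sold [LIFO — newest first]: 229 @ $20 + 224 @ $17 + 204 @ $21 = $12,672
Ending inventory: 118 @ $19 + 297 @ $16 + 178 @ $16 + 106 @ $21 = $12,068
Check: goods available $24,740 = COGS $12,672 + ending $12,068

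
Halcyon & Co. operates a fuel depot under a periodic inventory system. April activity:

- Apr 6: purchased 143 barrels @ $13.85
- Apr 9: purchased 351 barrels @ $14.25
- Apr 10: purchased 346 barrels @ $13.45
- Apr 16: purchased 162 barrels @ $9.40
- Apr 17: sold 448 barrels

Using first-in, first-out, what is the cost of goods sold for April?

Apr 17, 448 sold [FIFO — oldest first]: 143 @ $13.85 + 305 @ $14.25 = $6,326.80
Ending inventory: 46 @ $14.25 + 346 @ $13.45 + 162 @ $9.40 = $6,832.00

COGS = $6,326.80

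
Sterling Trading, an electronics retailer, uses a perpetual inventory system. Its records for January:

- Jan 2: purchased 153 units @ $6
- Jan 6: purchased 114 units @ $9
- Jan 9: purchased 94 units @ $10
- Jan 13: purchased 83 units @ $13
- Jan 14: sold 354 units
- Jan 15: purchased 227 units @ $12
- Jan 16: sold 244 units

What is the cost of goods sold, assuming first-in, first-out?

COGS = $5,811

Jan 14, 354 sold [FIFO — oldest first]: 153 @ $6 + 114 @ $9 + 87 @ $10 = $2,814
Jan 16, 244 sold [FIFO — oldest first]: 7 @ $10 + 83 @ $13 + 154 @ $12 = $2,997
Total COGS = $2,814 + $2,997 = $5,811
Ending inventory: 73 @ $12 = $876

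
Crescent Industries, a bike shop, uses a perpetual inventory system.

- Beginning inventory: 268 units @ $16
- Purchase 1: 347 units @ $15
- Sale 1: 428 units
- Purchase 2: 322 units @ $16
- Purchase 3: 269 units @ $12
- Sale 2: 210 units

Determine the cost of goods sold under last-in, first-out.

COGS = $9,021

Sale 1 (428) [LIFO — newest first]: 347 @ $15 + 81 @ $16 = $6,501
Sale 2 (210) [LIFO — newest first]: 210 @ $12 = $2,520
Total COGS = $6,501 + $2,520 = $9,021
Ending inventory: 187 @ $16 + 322 @ $16 + 59 @ $12 = $8,852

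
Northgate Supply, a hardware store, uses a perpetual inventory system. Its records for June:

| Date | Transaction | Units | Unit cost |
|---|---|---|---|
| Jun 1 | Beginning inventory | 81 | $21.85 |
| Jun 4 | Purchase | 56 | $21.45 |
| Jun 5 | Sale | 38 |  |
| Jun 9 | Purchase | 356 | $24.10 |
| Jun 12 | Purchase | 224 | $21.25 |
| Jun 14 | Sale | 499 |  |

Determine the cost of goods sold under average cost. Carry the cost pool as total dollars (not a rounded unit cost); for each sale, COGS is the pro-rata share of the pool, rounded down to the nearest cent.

COGS = $12,205.22

After Jun 1: 81 on hand, pool $1,769.85 (≈ $21.8500 each)
After Jun 4: 137 on hand, pool $2,971.05 (≈ $21.6865 each)
Jun 5, sell 38: 38/137 × $2,971.05 → $824.08
After Jun 9: 455 on hand, pool $10,726.57 (≈ $23.5749 each)
After Jun 12: 679 on hand, pool $15,486.57 (≈ $22.8079 each)
Jun 14, sell 499: 499/679 × $15,486.57 → $11,381.14
Total COGS = $824.08 + $11,381.14 = $12,205.22
Ending inventory (cost pool remaining) = $4,105.43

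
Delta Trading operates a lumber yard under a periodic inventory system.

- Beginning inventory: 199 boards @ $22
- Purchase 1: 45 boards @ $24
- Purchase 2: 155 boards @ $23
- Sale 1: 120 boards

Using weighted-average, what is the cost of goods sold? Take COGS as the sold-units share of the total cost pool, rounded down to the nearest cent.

Sale 1, sell 120: 120/399 × $9,023.00 → $2,713.68
Ending inventory (cost pool remaining) = $6,309.32
Check: goods available $9,023.00 = COGS $2,713.68 + ending $6,309.32

COGS = $2,713.68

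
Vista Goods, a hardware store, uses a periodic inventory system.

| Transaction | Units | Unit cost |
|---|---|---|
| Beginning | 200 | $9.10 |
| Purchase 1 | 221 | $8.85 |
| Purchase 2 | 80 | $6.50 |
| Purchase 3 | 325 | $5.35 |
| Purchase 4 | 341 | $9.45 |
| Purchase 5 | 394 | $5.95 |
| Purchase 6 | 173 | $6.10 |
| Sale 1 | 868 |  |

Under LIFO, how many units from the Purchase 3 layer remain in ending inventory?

Sale 1 (868) [LIFO — newest first]: 173 @ $6.10 + 394 @ $5.95 + 301 @ $9.45 = $6,244.05
Ending inventory: 200 @ $9.10 + 221 @ $8.85 + 80 @ $6.50 + 325 @ $5.35 + 40 @ $9.45 = $6,412.60

325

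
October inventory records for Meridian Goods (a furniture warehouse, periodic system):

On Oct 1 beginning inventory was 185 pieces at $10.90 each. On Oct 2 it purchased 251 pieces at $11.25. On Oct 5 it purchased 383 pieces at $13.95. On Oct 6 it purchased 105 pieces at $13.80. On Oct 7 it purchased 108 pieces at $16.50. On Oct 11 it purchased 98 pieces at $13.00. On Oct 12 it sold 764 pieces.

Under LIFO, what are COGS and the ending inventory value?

COGS = $10,635.35; ending inventory = $4,052.75

Oct 12, 764 sold [LIFO — newest first]: 98 @ $13.00 + 108 @ $16.50 + 105 @ $13.80 + 383 @ $13.95 + 70 @ $11.25 = $10,635.35
Ending inventory: 185 @ $10.90 + 181 @ $11.25 = $4,052.75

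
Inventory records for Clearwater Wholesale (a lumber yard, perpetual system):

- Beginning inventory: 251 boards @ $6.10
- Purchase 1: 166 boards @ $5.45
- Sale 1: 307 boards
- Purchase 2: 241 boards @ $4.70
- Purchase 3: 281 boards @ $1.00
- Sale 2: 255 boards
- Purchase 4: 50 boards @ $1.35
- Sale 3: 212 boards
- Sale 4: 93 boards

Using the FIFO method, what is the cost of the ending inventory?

Ending inventory = $139.50

Sale 1 (307) [FIFO — oldest first]: 251 @ $6.10 + 56 @ $5.45 = $1,836.30
Sale 2 (255) [FIFO — oldest first]: 110 @ $5.45 + 145 @ $4.70 = $1,281.00
Sale 3 (212) [FIFO — oldest first]: 96 @ $4.70 + 116 @ $1.00 = $567.20
Sale 4 (93) [FIFO — oldest first]: 93 @ $1.00 = $93.00
Total COGS = $1,836.30 + $1,281.00 + $567.20 + $93.00 = $3,777.50
Ending inventory: 72 @ $1.00 + 50 @ $1.35 = $139.50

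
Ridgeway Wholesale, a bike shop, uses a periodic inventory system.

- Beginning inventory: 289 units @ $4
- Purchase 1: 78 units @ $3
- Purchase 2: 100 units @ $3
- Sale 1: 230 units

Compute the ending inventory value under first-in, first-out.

Ending inventory = $770

Sale 1 (230) [FIFO — oldest first]: 230 @ $4 = $920
Ending inventory: 59 @ $4 + 78 @ $3 + 100 @ $3 = $770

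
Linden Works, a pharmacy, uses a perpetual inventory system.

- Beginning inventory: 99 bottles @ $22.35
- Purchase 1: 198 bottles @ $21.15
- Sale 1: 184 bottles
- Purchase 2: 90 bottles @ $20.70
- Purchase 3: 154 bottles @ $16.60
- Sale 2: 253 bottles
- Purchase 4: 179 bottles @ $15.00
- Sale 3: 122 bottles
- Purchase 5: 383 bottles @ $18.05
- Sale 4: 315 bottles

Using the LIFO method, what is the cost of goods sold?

COGS = $16,017.10

Sale 1 (184) [LIFO — newest first]: 184 @ $21.15 = $3,891.60
Sale 2 (253) [LIFO — newest first]: 154 @ $16.60 + 90 @ $20.70 + 9 @ $21.15 = $4,609.75
Sale 3 (122) [LIFO — newest first]: 122 @ $15.00 = $1,830.00
Sale 4 (315) [LIFO — newest first]: 315 @ $18.05 = $5,685.75
Total COGS = $3,891.60 + $4,609.75 + $1,830.00 + $5,685.75 = $16,017.10
Ending inventory: 99 @ $22.35 + 5 @ $21.15 + 57 @ $15.00 + 68 @ $18.05 = $4,400.80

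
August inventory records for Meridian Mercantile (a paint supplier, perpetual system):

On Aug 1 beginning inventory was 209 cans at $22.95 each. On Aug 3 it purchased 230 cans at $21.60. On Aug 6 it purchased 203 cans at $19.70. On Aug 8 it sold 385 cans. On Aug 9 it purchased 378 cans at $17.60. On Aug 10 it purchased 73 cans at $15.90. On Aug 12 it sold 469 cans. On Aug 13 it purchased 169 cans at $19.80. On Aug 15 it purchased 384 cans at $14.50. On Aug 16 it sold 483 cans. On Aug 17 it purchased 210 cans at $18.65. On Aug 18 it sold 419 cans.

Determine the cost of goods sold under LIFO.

Aug 8, 385 sold [LIFO — newest first]: 203 @ $19.70 + 182 @ $21.60 = $7,930.30
Aug 12, 469 sold [LIFO — newest first]: 73 @ $15.90 + 378 @ $17.60 + 18 @ $21.60 = $8,202.30
Aug 16, 483 sold [LIFO — newest first]: 384 @ $14.50 + 99 @ $19.80 = $7,528.20
Aug 18, 419 sold [LIFO — newest first]: 210 @ $18.65 + 70 @ $19.80 + 30 @ $21.60 + 109 @ $22.95 = $8,452.05
Total COGS = $7,930.30 + $8,202.30 + $7,528.20 + $8,452.05 = $32,112.85
Ending inventory: 100 @ $22.95 = $2,295.00

COGS = $32,112.85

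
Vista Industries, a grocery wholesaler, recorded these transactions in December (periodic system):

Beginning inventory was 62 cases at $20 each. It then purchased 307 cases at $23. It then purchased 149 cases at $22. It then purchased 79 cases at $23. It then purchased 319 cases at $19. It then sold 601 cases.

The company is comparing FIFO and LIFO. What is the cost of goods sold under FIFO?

COGS = $13,472

FIFO COGS: 62 @ $20 + 307 @ $23 + 149 @ $22 + 79 @ $23 + 4 @ $19 = $13,472
LIFO COGS: 319 @ $19 + 79 @ $23 + 149 @ $22 + 54 @ $23 = $12,398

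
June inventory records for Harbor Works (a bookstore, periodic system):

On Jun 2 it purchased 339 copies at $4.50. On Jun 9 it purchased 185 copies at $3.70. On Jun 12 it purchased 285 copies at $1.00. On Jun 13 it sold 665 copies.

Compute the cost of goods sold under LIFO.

Jun 13, 665 sold [LIFO — newest first]: 285 @ $1.00 + 185 @ $3.70 + 195 @ $4.50 = $1,847.00
Ending inventory: 144 @ $4.50 = $648.00

COGS = $1,847.00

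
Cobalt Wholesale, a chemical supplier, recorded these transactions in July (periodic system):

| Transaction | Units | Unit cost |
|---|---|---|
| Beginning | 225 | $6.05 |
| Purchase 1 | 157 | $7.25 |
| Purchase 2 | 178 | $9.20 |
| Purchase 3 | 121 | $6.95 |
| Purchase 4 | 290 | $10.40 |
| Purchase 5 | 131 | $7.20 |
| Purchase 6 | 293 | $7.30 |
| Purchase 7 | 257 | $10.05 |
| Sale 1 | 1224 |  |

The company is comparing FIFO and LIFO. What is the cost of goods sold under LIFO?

FIFO COGS: 225 @ $6.05 + 157 @ $7.25 + 178 @ $9.20 + 121 @ $6.95 + 290 @ $10.40 + 131 @ $7.20 + 122 @ $7.30 = $9,827.85
LIFO COGS: 257 @ $10.05 + 293 @ $7.30 + 131 @ $7.20 + 290 @ $10.40 + 121 @ $6.95 + 132 @ $9.20 = $10,736.30

COGS = $10,736.30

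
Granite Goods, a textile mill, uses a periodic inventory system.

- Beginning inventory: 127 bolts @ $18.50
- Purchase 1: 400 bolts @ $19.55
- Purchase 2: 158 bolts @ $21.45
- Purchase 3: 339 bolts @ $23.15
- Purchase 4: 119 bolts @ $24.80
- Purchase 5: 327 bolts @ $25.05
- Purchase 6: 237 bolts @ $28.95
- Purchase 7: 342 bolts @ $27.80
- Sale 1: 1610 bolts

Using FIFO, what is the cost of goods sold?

Sale 1 (1610) [FIFO — oldest first]: 127 @ $18.50 + 400 @ $19.55 + 158 @ $21.45 + 339 @ $23.15 + 119 @ $24.80 + 327 @ $25.05 + 140 @ $28.95 = $36,602.00
Ending inventory: 97 @ $28.95 + 342 @ $27.80 = $12,315.75

COGS = $36,602.00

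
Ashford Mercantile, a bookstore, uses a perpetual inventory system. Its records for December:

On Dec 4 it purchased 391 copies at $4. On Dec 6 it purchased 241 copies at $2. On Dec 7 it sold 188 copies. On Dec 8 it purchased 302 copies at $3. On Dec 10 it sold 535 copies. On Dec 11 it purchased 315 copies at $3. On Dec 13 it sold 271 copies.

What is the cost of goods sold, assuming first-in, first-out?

Dec 7, 188 sold [FIFO — oldest first]: 188 @ $4 = $752
Dec 10, 535 sold [FIFO — oldest first]: 203 @ $4 + 241 @ $2 + 91 @ $3 = $1,567
Dec 13, 271 sold [FIFO — oldest first]: 211 @ $3 + 60 @ $3 = $813
Total COGS = $752 + $1,567 + $813 = $3,132
Ending inventory: 255 @ $3 = $765
Check: goods available $3,897 = COGS $3,132 + ending $765

COGS = $3,132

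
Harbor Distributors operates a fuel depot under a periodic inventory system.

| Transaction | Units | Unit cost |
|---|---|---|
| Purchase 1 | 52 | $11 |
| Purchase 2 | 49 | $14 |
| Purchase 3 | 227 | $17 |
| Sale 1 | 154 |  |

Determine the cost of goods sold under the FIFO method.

Sale 1 (154) [FIFO — oldest first]: 52 @ $11 + 49 @ $14 + 53 @ $17 = $2,159
Ending inventory: 174 @ $17 = $2,958
Check: goods available $5,117 = COGS $2,159 + ending $2,958

COGS = $2,159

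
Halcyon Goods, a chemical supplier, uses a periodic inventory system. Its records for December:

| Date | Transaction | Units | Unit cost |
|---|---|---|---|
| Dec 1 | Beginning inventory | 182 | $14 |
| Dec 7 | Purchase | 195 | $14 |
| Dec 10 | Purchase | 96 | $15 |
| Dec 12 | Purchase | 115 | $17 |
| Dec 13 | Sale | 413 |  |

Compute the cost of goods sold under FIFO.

COGS = $5,818

Dec 13, 413 sold [FIFO — oldest first]: 182 @ $14 + 195 @ $14 + 36 @ $15 = $5,818
Ending inventory: 60 @ $15 + 115 @ $17 = $2,855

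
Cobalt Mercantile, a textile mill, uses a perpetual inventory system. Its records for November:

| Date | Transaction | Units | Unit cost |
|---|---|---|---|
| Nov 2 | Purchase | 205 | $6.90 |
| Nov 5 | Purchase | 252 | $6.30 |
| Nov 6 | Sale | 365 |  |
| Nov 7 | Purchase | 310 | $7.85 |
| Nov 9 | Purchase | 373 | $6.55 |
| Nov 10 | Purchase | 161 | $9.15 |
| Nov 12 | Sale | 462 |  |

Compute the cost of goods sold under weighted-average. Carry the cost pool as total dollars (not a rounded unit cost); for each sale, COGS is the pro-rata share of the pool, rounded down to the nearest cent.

After Nov 2: 205 on hand, pool $1,414.50 (≈ $6.9000 each)
After Nov 5: 457 on hand, pool $3,002.10 (≈ $6.5691 each)
Nov 6, sell 365: 365/457 × $3,002.10 → $2,397.73
After Nov 7: 402 on hand, pool $3,037.87 (≈ $7.5569 each)
After Nov 9: 775 on hand, pool $5,481.02 (≈ $7.0723 each)
After Nov 10: 936 on hand, pool $6,954.17 (≈ $7.4297 each)
Nov 12, sell 462: 462/936 × $6,954.17 → $3,432.50
Total COGS = $2,397.73 + $3,432.50 = $5,830.23
Ending inventory (cost pool remaining) = $3,521.67

COGS = $5,830.23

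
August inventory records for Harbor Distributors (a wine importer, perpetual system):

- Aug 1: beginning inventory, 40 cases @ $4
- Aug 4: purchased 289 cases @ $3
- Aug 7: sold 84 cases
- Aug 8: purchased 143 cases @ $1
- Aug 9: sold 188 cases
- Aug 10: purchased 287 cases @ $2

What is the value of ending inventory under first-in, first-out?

Ending inventory = $888

Aug 7, 84 sold [FIFO — oldest first]: 40 @ $4 + 44 @ $3 = $292
Aug 9, 188 sold [FIFO — oldest first]: 188 @ $3 = $564
Total COGS = $292 + $564 = $856
Ending inventory: 57 @ $3 + 143 @ $1 + 287 @ $2 = $888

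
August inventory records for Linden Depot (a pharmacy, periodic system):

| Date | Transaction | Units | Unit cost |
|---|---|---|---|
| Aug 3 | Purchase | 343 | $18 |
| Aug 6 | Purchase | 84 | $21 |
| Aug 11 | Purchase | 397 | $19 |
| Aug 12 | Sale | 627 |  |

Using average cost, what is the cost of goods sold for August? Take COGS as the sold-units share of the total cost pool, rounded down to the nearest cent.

COGS = $11,779.83

Aug 12, sell 627: 627/824 × $15,481.00 → $11,779.83
Ending inventory (cost pool remaining) = $3,701.17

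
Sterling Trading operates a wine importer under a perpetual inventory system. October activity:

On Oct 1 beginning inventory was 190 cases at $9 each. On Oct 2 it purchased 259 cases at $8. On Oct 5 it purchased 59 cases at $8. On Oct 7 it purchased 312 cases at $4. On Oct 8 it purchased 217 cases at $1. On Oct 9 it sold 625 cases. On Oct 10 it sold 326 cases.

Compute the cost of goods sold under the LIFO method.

Oct 9, 625 sold [LIFO — newest first]: 217 @ $1 + 312 @ $4 + 59 @ $8 + 37 @ $8 = $2,233
Oct 10, 326 sold [LIFO — newest first]: 222 @ $8 + 104 @ $9 = $2,712
Total COGS = $2,233 + $2,712 = $4,945
Ending inventory: 86 @ $9 = $774
Check: goods available $5,719 = COGS $4,945 + ending $774

COGS = $4,945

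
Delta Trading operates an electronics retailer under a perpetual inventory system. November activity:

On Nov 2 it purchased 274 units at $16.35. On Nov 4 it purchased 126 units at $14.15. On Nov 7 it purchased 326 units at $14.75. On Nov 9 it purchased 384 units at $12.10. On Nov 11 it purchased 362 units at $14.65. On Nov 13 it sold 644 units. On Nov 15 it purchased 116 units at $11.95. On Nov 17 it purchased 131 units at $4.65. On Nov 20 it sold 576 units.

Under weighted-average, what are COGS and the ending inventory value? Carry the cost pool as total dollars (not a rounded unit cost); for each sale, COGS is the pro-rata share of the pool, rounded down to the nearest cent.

COGS = $16,601.45; ending inventory = $6,414.90

After Nov 2: 274 on hand, pool $4,479.90 (≈ $16.3500 each)
After Nov 4: 400 on hand, pool $6,262.80 (≈ $15.6570 each)
After Nov 7: 726 on hand, pool $11,071.30 (≈ $15.2497 each)
After Nov 9: 1110 on hand, pool $15,717.70 (≈ $14.1601 each)
After Nov 11: 1472 on hand, pool $21,021.00 (≈ $14.2806 each)
Nov 13, sell 644: 644/1472 × $21,021.00 → $9,196.68
After Nov 15: 944 on hand, pool $13,210.52 (≈ $13.9942 each)
After Nov 17: 1075 on hand, pool $13,819.67 (≈ $12.8555 each)
Nov 20, sell 576: 576/1075 × $13,819.67 → $7,404.77
Total COGS = $9,196.68 + $7,404.77 = $16,601.45
Ending inventory (cost pool remaining) = $6,414.90
Check: goods available $23,016.35 = COGS $16,601.45 + ending $6,414.90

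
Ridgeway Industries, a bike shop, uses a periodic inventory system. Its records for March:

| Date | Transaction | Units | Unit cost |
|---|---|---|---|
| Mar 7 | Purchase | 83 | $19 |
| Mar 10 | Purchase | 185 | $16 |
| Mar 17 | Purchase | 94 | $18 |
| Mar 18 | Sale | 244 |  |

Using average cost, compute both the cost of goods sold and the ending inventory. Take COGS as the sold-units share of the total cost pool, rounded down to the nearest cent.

Mar 18, sell 244: 244/362 × $6,229.00 → $4,198.55
Ending inventory (cost pool remaining) = $2,030.45

COGS = $4,198.55; ending inventory = $2,030.45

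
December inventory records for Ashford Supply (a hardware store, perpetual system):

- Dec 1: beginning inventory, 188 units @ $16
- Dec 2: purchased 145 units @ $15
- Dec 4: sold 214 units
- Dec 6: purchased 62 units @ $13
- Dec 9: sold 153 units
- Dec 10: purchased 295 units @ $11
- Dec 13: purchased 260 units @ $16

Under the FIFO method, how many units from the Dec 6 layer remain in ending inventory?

28

Dec 4, 214 sold [FIFO — oldest first]: 188 @ $16 + 26 @ $15 = $3,398
Dec 9, 153 sold [FIFO — oldest first]: 119 @ $15 + 34 @ $13 = $2,227
Total COGS = $3,398 + $2,227 = $5,625
Ending inventory: 28 @ $13 + 295 @ $11 + 260 @ $16 = $7,769
Check: goods available $13,394 = COGS $5,625 + ending $7,769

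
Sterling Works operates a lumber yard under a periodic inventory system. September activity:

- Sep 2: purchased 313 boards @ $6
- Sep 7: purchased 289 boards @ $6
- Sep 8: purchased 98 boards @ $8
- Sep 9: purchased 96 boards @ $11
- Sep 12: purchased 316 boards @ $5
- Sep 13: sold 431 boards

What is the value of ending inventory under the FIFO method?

Sep 13, 431 sold [FIFO — oldest first]: 313 @ $6 + 118 @ $6 = $2,586
Ending inventory: 171 @ $6 + 98 @ $8 + 96 @ $11 + 316 @ $5 = $4,446

Ending inventory = $4,446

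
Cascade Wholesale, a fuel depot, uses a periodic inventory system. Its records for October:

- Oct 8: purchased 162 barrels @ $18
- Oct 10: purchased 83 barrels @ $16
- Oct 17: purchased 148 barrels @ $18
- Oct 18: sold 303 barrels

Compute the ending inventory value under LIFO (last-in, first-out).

Ending inventory = $1,620

Oct 18, 303 sold [LIFO — newest first]: 148 @ $18 + 83 @ $16 + 72 @ $18 = $5,288
Ending inventory: 90 @ $18 = $1,620
Check: goods available $6,908 = COGS $5,288 + ending $1,620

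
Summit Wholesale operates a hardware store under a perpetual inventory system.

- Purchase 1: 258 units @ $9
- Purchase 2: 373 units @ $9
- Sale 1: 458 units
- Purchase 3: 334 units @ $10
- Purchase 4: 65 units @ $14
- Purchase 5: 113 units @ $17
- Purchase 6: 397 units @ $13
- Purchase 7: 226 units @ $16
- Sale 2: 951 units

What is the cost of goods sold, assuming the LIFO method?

Sale 1 (458) [LIFO — newest first]: 373 @ $9 + 85 @ $9 = $4,122
Sale 2 (951) [LIFO — newest first]: 226 @ $16 + 397 @ $13 + 113 @ $17 + 65 @ $14 + 150 @ $10 = $13,108
Total COGS = $4,122 + $13,108 = $17,230
Ending inventory: 173 @ $9 + 184 @ $10 = $3,397

COGS = $17,230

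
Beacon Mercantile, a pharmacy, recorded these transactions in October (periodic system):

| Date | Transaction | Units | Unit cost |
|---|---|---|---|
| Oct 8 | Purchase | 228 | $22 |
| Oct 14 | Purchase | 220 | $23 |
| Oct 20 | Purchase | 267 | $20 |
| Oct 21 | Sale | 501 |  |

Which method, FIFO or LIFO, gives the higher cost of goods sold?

FIFO COGS: 228 @ $22 + 220 @ $23 + 53 @ $20 = $11,136
LIFO COGS: 267 @ $20 + 220 @ $23 + 14 @ $22 = $10,708

FIFO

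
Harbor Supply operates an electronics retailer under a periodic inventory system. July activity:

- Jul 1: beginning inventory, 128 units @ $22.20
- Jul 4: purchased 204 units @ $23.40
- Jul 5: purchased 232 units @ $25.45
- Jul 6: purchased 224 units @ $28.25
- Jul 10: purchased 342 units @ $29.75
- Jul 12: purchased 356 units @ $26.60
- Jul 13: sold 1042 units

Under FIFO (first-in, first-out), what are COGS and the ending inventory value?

COGS = $27,404.10; ending inventory = $12,087.60

Jul 13, 1042 sold [FIFO — oldest first]: 128 @ $22.20 + 204 @ $23.40 + 232 @ $25.45 + 224 @ $28.25 + 254 @ $29.75 = $27,404.10
Ending inventory: 88 @ $29.75 + 356 @ $26.60 = $12,087.60
Check: goods available $39,491.70 = COGS $27,404.10 + ending $12,087.60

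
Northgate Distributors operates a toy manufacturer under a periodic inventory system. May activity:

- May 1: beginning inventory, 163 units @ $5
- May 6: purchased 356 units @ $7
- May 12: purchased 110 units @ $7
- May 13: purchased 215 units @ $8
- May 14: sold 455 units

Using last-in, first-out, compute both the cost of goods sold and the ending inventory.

COGS = $3,400; ending inventory = $2,397

May 14, 455 sold [LIFO — newest first]: 215 @ $8 + 110 @ $7 + 130 @ $7 = $3,400
Ending inventory: 163 @ $5 + 226 @ $7 = $2,397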